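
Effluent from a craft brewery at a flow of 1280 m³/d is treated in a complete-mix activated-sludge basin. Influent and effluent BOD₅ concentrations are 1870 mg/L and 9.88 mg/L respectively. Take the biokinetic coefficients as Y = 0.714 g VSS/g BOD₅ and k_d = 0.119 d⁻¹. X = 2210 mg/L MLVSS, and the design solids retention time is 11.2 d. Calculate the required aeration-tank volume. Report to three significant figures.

Steady-state biomass mass balance: V·X·(1 + k_d·θ_c) = Y·Q·(S₀ − S)·θ_c, so V = 0.714 × 1280 × (1870 − 9.88) × 11.2 / [2210 × (1 + 0.119 × 11.2)] = 1.9×10^7 / 5155 = 3693 m³.

V ≈ 3690 m³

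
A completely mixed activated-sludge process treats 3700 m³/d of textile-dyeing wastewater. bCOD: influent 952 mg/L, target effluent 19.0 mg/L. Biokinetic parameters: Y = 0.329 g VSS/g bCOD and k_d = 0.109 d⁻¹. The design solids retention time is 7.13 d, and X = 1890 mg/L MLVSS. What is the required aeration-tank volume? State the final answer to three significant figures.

Rearranging the biomass balance for a CMAS with decay, V = Y·Q·ΔS·θ_c / [X·(1+k_d θ_c)] = 0.329 × 3700 × (952 − 19.0) × 7.13 / [1890 × (1 + 0.109 × 7.13)] = 8.1×10^6 / 3359 = 2411 m³.

V ≈ 2410 m³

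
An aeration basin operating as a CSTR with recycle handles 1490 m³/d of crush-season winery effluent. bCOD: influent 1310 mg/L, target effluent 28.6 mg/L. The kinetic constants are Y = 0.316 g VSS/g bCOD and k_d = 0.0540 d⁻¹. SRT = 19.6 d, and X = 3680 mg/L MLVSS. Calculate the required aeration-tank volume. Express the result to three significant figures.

V ≈ 1560 m³

Steady-state biomass mass balance: V·X·(1 + k_d·θ_c) = Y·Q·(S₀ − S)·θ_c, so V = 0.316 × 1490 × (1310 − 28.6) × 19.6 / [3680 × (1 + 0.0540 × 19.6)] = 1.18×10^7 / 7575 = 1561 m³.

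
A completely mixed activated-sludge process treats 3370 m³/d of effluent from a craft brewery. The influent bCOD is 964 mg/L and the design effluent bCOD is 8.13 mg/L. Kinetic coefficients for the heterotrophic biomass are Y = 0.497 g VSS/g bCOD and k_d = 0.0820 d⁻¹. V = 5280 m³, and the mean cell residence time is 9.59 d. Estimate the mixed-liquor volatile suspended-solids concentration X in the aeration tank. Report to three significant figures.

X ≈ 1630 mg/L

X = Y·Q·ΔS·θ_c / [V·(1 + k_d θ_c)] = 0.497 × 3370 × (964 − 8.13) × 9.59 / [5280 × (1 + 0.0820 × 9.59)] = 1628 mg/L.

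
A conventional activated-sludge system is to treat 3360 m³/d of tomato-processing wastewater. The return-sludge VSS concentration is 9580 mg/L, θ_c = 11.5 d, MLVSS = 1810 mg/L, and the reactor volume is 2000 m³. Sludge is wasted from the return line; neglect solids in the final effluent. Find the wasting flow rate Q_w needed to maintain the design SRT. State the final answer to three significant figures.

Q_w ≈ 32.9 m³/d

Q_w = (V·X)/(θ_c X_r) = 2000 × 1810 / (11.5 × 9580) = 32.86 m³/d.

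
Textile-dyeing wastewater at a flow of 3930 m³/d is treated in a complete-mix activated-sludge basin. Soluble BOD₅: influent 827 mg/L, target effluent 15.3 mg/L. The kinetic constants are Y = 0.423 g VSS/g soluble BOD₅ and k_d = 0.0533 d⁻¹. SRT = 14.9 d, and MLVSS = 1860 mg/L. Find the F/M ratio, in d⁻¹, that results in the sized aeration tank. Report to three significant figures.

From the SRT design equation V = Y Q (S₀−S) θ_c / [X (1 + k_d θ_c)] = 0.423 × 3930 × (827 − 15.3) × 14.9 / [1860 × (1 + 0.0533 × 14.9)] = 2.01×10^7 / 3337 = 6025 m³.
Food-to-microorganism ratio F/M = Q S₀ / (V X) = 3930 × 827 / (6025 × 1860) = 0.2900 d⁻¹.

F/M ≈ 0.290 d⁻¹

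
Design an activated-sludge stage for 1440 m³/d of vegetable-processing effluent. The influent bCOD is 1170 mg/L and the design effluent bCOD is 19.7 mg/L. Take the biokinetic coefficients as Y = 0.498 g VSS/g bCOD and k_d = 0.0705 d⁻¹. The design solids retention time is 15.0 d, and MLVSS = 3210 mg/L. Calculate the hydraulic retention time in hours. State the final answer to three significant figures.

Steady-state biomass mass balance: V·X·(1 + k_d·θ_c) = Y·Q·(S₀ − S)·θ_c, so V = 0.498 × 1440 × (1170 − 19.7) × 15.0 / [3210 × (1 + 0.0705 × 15.0)] = 1.24×10^7 / 6605 = 1873 m³.
HRT = V/Q = 1873 m³ / 1440 m³·d⁻¹ = 1.301 d × 24 = 31.22 h.

τ ≈ 31.2 h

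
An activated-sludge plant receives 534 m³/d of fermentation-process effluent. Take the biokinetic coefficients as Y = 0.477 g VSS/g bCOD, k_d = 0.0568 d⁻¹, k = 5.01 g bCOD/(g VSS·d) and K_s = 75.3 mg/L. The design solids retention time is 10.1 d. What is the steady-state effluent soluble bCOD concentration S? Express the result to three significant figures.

Effluent substrate depends only on kinetics and SRT: S = K_s(1 + k_d θ_c) / [θ_c(Yk − k_d) − 1] = 75.3 × (1 + 0.0568 × 10.1) / [10.1 × (0.477 × 5.01 − 0.0568) − 1] = 118.5 / 22.56 = 5.252 mg/L.

S ≈ 5.25 mg/L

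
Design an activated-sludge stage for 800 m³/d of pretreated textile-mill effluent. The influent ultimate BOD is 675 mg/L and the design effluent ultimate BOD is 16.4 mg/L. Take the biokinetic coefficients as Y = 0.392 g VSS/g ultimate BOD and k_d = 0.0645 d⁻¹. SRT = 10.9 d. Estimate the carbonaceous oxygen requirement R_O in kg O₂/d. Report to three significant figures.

R_O ≈ 355 kg O₂/d

Observed yield with endogenous decay: Y_obs = Y / (1 + k_d·θ_c) = 0.392 / (1 + 0.0645 × 10.9) = 0.392 / 1.703 = 0.2302 g VSS/g ultimate BOD.
Mass of ultimate BOD removed per day: Q(S₀ − S) = 800 × 658.6 g/m³ = 526.9 kg/d.
Net sludge production P_X = 0.2302 × 526.9 = 121.3 kg VSS/d.
R_O = Q·(S₀ − S) − 1.42·P_X = 526.9 − 1.42 × 121.3 = 354.7 kg O₂/d.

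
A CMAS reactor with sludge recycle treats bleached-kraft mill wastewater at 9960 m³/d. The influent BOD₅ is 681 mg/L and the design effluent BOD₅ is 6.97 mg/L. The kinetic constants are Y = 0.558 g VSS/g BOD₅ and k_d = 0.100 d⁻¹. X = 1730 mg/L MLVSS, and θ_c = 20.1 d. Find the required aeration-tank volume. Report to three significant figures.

V ≈ 14500 m³

From the SRT design equation V = Y Q (S₀−S) θ_c / [X (1 + k_d θ_c)] = 0.558 × 9960 × (681 − 6.97) × 20.1 / [1730 × (1 + 0.100 × 20.1)] = 7.53×10^7 / 5207 = 14460 m³.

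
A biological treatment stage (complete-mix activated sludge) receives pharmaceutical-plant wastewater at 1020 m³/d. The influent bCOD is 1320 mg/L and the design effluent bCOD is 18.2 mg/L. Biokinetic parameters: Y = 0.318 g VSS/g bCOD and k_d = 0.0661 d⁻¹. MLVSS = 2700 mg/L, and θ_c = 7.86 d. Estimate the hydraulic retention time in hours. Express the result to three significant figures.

From the SRT design equation V = Y Q (S₀−S) θ_c / [X (1 + k_d θ_c)] = 0.318 × 1020 × (1320 − 18.2) × 7.86 / [2700 × (1 + 0.0661 × 7.86)] = 3.32×10^6 / 4103 = 808.9 m³.
Hydraulic retention time τ = V/Q = 808.9 / 1020 = 0.7931 d = 19.03 h.

τ ≈ 19.0 h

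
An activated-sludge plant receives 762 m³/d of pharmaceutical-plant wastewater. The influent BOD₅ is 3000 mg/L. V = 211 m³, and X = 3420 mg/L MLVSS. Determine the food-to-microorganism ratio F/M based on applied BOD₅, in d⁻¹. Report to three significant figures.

Food-to-microorganism ratio F/M = Q S₀ / (V X) = 762 × 3000 / (211.0 × 3420) = 3.168 d⁻¹.

F/M ≈ 3.17 d⁻¹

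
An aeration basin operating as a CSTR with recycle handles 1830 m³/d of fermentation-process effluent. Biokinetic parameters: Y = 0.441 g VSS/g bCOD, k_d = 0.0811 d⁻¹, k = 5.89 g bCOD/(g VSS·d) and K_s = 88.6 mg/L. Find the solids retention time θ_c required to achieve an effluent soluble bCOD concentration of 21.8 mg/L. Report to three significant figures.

At the target effluent, Y k S/(K_s+S) = 0.441×5.89×21.8/110.4 = 0.5129 d⁻¹.
Then 1/θ_c = μ − k_d = 0.5129 − 0.0811 = 0.4318 d⁻¹, giving θ_c = 2.316 d.

θ_c ≈ 2.32 d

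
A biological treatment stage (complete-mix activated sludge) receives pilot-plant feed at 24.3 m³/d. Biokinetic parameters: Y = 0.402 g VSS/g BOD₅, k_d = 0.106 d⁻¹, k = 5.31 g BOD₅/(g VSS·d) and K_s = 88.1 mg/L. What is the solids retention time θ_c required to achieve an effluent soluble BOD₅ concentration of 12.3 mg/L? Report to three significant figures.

θ_c ≈ 6.43 d

At the target effluent, Y k S/(K_s+S) = 0.402×5.31×12.3/100.4 = 0.2615 d⁻¹.
θ_c = 1/(μ − k_d) = 1/(0.2615 − 0.106) = 1/0.1555 = 6.430 d.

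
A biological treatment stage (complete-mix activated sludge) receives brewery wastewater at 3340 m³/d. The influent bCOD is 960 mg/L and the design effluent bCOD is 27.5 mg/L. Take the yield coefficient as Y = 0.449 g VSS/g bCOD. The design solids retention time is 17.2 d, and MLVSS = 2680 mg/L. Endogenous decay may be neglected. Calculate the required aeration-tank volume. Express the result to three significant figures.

V ≈ 8980 m³

With k_d = 0 the design equation reduces to V = Y Q (S₀−S) θ_c / X = 0.449 × 3340 × (960 − 27.5) × 17.2 / 2680 = 8975 m³.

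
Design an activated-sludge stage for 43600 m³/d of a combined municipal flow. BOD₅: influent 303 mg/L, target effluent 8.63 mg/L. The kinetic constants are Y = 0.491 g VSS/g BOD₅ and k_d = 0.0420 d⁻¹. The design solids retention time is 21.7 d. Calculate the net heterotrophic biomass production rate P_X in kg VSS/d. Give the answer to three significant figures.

Correct the yield for decay: Y_obs = Y/(1 + k_d θ_c) = 0.491 / (1 + 0.0420 × 21.7) = 0.491 / 1.911 = 0.2569.
Substrate removed = Q·(S₀ − S) = 43600 m³/d × (303 − 8.63) g/m³ = 1.28×10^7 g/d = 12835 kg/d.
So the net sludge growth is P_X = 0.2569 × 12835 = 3297 kg VSS/d.

P_X ≈ 3300 kg VSS/d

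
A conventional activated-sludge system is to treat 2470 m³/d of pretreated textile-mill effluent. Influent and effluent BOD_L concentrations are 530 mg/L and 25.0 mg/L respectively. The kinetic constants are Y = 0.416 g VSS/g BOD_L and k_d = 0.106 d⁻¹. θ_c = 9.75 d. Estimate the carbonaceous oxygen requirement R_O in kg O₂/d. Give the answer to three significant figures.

Y_obs = Y / (1 + k_d θ_c) = 0.416 / (1 + 0.106 × 9.75) = 0.416 / 2.034 = 0.2046.
ΔS = 530 − 25.0 = 505.0 mg/L, so the substrate removal rate is 2470 × 505.0/1000 = 1247 kg BOD_L/d.
Biomass synthesised: P_X = Y_obs × 1247 = 255.2 kg VSS/d.
R_O = Q·ΔS − 1.42 P_X = 1247 − 362.3 = 885.0 kg O₂/d.

R_O ≈ 885 kg O₂/d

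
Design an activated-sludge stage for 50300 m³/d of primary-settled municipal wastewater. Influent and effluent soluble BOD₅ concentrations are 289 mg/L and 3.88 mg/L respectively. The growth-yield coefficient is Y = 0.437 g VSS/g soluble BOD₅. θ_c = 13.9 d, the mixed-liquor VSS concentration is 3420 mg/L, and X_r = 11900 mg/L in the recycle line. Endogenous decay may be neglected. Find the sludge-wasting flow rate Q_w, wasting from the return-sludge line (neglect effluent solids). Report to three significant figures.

Biomass mass balance (decay neglected): V·X = Y·Q·(S₀ − S)·θ_c, so V = 0.437 × 50300 × (289 − 3.88) × 13.9 / 3420 = 25472 m³.
Q_w = (V·X)/(θ_c X_r) = 25472 × 3420 / (13.9 × 11900) = 526.7 m³/d.

Q_w ≈ 527 m³/d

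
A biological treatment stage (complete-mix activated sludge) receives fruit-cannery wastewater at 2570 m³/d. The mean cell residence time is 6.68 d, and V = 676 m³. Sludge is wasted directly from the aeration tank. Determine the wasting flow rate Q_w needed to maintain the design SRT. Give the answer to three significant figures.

For wasting at MLVSS concentration, Q_w = V/θ_c = 676.0/6.68 = 101.2 m³/d.

Q_w ≈ 101 m³/d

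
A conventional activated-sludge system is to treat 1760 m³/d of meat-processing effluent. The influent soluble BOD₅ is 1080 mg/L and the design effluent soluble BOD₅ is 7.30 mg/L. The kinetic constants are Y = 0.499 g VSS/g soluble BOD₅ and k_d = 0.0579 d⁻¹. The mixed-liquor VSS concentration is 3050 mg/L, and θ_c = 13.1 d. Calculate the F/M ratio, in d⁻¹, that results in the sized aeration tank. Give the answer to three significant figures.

Steady-state biomass mass balance: V·X·(1 + k_d·θ_c) = Y·Q·(S₀ − S)·θ_c, so V = 0.499 × 1760 × (1080 − 7.30) × 13.1 / [3050 × (1 + 0.0579 × 13.1)] = 1.23×10^7 / 5363 = 2301 m³.
F/M = Q·S₀ / (V·X) = 1760 × 1080 / (2301 × 3050) = 0.2708 g soluble BOD₅·(g VSS·d)⁻¹.

F/M ≈ 0.271 d⁻¹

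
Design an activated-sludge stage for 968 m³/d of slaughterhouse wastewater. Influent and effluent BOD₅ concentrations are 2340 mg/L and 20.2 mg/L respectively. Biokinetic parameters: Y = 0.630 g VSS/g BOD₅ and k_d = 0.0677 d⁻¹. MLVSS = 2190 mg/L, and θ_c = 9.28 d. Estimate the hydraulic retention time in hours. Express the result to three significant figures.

From the SRT design equation V = Y Q (S₀−S) θ_c / [X (1 + k_d θ_c)] = 0.630 × 968 × (2340 − 20.2) × 9.28 / [2190 × (1 + 0.0677 × 9.28)] = 1.31×10^7 / 3566 = 3682 m³.
Hydraulic retention time τ = V/Q = 3682 / 968 = 3.803 d = 91.28 h.

τ ≈ 91.3 h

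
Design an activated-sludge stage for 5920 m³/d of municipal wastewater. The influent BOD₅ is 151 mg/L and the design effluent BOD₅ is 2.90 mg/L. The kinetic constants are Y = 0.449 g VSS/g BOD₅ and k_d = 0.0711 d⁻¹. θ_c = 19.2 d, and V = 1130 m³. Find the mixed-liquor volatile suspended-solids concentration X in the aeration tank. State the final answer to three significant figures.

X ≈ 2830 mg/L

From V·X·(1 + k_d·θ_c) = Y·Q·(S₀ − S)·θ_c: X = 0.449 × 5920 × (151 − 2.90) × 19.2 / [1130 × (1 + 0.0711 × 19.2)] = 2828 mg/L.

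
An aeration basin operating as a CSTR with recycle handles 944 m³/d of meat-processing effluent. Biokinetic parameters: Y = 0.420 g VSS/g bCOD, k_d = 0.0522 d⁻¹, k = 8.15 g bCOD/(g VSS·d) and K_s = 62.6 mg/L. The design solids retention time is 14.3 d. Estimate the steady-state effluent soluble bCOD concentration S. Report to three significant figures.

S ≈ 2.32 mg/L

From the Monod/SRT balance for a CMAS, S = K_s·(1+k_d θ_c)/[θ_c·(Y k − k_d) − 1] = 62.6 × (1 + 0.0522 × 14.3) / [14.3 × (0.420 × 8.15 − 0.0522) − 1] = 109.3 / 47.20 = 2.316 mg/L.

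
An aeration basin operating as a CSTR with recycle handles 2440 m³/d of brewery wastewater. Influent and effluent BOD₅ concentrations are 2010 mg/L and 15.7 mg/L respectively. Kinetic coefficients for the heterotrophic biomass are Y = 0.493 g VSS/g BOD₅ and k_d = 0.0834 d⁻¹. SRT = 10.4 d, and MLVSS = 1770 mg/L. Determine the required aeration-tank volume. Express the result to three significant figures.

Steady-state biomass mass balance: V·X·(1 + k_d·θ_c) = Y·Q·(S₀ − S)·θ_c, so V = 0.493 × 2440 × (2010 − 15.7) × 10.4 / [1770 × (1 + 0.0834 × 10.4)] = 2.49×10^7 / 3305 = 7548 m³.

V ≈ 7550 m³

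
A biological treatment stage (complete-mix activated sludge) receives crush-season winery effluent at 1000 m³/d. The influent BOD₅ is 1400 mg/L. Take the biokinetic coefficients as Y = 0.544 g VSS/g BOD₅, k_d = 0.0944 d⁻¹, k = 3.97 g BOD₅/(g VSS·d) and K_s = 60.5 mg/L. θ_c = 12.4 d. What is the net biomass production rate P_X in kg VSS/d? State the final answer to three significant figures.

Effluent substrate depends only on kinetics and SRT: S = K_s(1 + k_d θ_c) / [θ_c(Yk − k_d) − 1] = 60.5 × (1 + 0.0944 × 12.4) / [12.4 × (0.544 × 3.97 − 0.0944) − 1] = 131.3 / 24.61 = 5.336 mg/L.
Observed yield with endogenous decay: Y_obs = Y / (1 + k_d·θ_c) = 0.544 / (1 + 0.0944 × 12.4) = 0.544 / 2.171 = 0.2506 g VSS/g BOD₅.
ΔS = 1400 − 5.34 = 1395 mg/L, so the substrate removal rate is 1000 × 1395/1000 = 1395 kg BOD₅/d.
Biomass produced: P_X = Y_obs·Q·ΔS = 0.2506 × 1395 ≈ 349.5 kg VSS/d.

P_X ≈ 350 kg VSS/d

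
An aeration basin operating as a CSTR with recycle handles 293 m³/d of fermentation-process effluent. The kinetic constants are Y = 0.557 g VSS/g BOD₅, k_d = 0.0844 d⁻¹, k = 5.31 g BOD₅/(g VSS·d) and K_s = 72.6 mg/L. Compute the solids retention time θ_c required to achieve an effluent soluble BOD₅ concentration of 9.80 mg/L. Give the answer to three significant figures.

θ_c ≈ 3.74 d

At the target effluent, Y k S/(K_s+S) = 0.557×5.31×9.80/82.40 = 0.3518 d⁻¹.
θ_c = 1/(μ − k_d) = 1/(0.3518 − 0.0844) = 1/0.2674 = 3.740 d.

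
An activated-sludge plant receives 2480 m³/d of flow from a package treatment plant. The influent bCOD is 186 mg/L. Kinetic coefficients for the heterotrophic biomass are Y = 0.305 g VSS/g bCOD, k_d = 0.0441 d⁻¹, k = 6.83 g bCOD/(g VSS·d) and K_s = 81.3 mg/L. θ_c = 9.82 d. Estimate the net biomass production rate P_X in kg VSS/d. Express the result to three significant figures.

For a completely mixed reactor with recycle the Lawrence–McCarty relation gives S = K_s·(1 + k_d·θ_c) / [θ_c·(Y·k − k_d) − 1] = 81.3 × (1 + 0.0441 × 9.82) / [9.82 × (0.305 × 6.83 − 0.0441) − 1] = 116.5 / 19.02 = 6.124 mg/L.
Observed yield with endogenous decay: Y_obs = Y / (1 + k_d·θ_c) = 0.305 / (1 + 0.0441 × 9.82) = 0.305 / 1.433 = 0.2128 g VSS/g bCOD.
Substrate removed = Q·(S₀ − S) = 2480 m³/d × (186 − 6.12) g/m³ = 4.46×10^5 g/d = 446.1 kg/d.
P_X = Y_obs · Q(S₀ − S) = 0.2128 × 446.1 = 94.94 kg VSS/d.

P_X ≈ 94.9 kg VSS/d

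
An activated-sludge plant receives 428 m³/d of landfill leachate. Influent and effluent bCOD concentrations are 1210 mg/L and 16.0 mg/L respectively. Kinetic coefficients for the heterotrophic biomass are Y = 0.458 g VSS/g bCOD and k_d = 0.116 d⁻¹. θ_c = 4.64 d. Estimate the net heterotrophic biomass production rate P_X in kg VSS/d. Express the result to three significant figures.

P_X ≈ 152 kg VSS/d

Correct the yield for decay: Y_obs = Y/(1 + k_d θ_c) = 0.458 / (1 + 0.116 × 4.64) = 0.458 / 1.538 = 0.2977.
ΔS = 1210 − 16.0 = 1194 mg/L, so the substrate removal rate is 428 × 1194/1000 = 511.0 kg bCOD/d.
So the net sludge growth is P_X = 0.2977 × 511.0 = 152.2 kg VSS/d.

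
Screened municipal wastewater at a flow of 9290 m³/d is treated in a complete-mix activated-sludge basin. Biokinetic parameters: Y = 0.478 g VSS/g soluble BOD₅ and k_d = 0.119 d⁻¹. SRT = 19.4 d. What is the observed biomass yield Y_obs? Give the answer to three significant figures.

The observed yield is Y_obs = Y/(1 + k_d·θ_c) = 0.478 / (1 + 0.119 × 19.4) = 0.478 / 3.309 = 0.1445 g VSS per g soluble BOD₅ removed.

Y_obs ≈ 0.144 g VSS/g soluble BOD₅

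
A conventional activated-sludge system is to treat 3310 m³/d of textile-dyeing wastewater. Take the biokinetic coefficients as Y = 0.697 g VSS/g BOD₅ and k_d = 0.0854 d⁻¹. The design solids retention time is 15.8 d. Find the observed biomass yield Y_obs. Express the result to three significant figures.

Y_obs ≈ 0.297 g VSS/g BOD₅

Correct the yield for decay: Y_obs = Y/(1 + k_d θ_c) = 0.697 / (1 + 0.0854 × 15.8) = 0.697 / 2.349 = 0.2967.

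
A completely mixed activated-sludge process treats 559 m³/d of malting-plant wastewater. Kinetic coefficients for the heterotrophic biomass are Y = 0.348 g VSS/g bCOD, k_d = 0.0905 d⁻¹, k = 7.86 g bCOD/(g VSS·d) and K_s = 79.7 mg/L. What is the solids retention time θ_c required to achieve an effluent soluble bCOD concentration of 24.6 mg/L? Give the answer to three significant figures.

θ_c ≈ 1.80 d

At the target effluent, Y k S/(K_s+S) = 0.348×7.86×24.6/104.3 = 0.6451 d⁻¹.
Then 1/θ_c = μ − k_d = 0.6451 − 0.0905 = 0.5546 d⁻¹, giving θ_c = 1.803 d.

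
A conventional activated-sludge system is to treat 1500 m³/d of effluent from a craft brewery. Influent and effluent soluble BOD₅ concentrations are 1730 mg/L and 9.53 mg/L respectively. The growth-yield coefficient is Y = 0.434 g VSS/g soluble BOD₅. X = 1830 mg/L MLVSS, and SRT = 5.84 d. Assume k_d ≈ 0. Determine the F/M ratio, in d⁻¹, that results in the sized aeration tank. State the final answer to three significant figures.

V·X = Y·Q·ΔS·θ_c gives V = 0.434 × 1500 × (1730 − 9.53) × 5.84 / 1830 = 3574 m³.
F/M = Q·S₀ / (V·X) = 1500 × 1730 / (3574 × 1830) = 0.3967 g soluble BOD₅·(g VSS·d)⁻¹.

F/M ≈ 0.397 d⁻¹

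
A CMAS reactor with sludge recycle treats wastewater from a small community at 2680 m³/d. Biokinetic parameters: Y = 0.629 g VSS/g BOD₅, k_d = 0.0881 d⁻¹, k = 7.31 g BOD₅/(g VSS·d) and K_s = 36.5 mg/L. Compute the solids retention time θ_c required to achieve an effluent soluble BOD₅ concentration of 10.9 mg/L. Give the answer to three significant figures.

Specific growth rate at S = 10.9 mg/L: μ = YkS/(K_s+S) = 0.629·7.31·10.9/(36.5+10.9) = 1.057 d⁻¹.
Then 1/θ_c = μ − k_d = 1.057 − 0.0881 = 0.9692 d⁻¹, giving θ_c = 1.032 d.

θ_c ≈ 1.03 d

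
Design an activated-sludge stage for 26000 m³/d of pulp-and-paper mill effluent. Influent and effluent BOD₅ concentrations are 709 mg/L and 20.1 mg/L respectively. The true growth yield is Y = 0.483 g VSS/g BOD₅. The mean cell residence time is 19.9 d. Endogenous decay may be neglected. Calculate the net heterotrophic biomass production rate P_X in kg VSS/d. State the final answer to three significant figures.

No decay correction is needed, so Y_obs = Y = 0.483.
Q·(S₀ − S) = 26000 × (709 − 20.1) × 10⁻³ = 17911 kg/d removed.
P_X = Y_obs · Q(S₀ − S) = 0.4830 × 17911 = 8651 kg VSS/d.

P_X ≈ 8650 kg VSS/d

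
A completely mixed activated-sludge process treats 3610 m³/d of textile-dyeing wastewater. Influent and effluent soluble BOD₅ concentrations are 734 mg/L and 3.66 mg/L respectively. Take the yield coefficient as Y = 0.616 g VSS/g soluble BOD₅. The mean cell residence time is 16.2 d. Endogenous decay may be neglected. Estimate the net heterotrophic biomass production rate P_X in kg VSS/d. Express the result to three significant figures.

P_X ≈ 1620 kg VSS/d

Since k_d ≈ 0, Y_obs = Y = 0.616 g VSS/g soluble BOD₅.
ΔS = 734 − 3.66 = 730.3 mg/L, so the substrate removal rate is 3610 × 730.3/1000 = 2637 kg soluble BOD₅/d.
P_X = Y_obs · Q(S₀ − S) = 0.6160 × 2637 = 1624 kg VSS/d.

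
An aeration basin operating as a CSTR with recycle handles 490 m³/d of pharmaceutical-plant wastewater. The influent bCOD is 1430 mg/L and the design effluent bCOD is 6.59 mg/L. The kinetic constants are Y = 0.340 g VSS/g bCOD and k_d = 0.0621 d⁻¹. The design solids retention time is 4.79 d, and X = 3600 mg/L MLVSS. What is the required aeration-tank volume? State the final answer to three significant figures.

Rearranging the biomass balance for a CMAS with decay, V = Y·Q·ΔS·θ_c / [X·(1+k_d θ_c)] = 0.340 × 490 × (1430 − 6.59) × 4.79 / [3600 × (1 + 0.0621 × 4.79)] = 1.14×10^6 / 4671 = 243.2 m³.

V ≈ 243 m³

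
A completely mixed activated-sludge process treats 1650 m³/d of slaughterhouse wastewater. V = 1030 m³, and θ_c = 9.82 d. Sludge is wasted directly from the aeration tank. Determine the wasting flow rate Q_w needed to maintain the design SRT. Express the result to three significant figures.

With mixed-liquor wasting, θ_c = V/Q_w, so Q_w = V/θ_c = 1030/9.82 = 104.9 m³/d.

Q_w ≈ 105 m³/d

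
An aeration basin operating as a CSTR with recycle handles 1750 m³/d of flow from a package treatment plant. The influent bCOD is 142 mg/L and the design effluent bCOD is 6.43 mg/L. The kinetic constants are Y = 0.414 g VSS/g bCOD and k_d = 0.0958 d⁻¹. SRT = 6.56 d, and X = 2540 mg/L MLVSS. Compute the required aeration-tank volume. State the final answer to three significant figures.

Steady-state biomass mass balance: V·X·(1 + k_d·θ_c) = Y·Q·(S₀ − S)·θ_c, so V = 0.414 × 1750 × (142 − 6.43) × 6.56 / [2540 × (1 + 0.0958 × 6.56)] = 6.44×10^5 / 4136 = 155.8 m³.

V ≈ 156 m³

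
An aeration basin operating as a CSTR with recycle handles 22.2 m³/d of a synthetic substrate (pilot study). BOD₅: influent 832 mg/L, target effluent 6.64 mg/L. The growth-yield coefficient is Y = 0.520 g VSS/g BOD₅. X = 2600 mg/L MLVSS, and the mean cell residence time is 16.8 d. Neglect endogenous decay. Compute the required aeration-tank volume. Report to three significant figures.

Biomass mass balance (decay neglected): V·X = Y·Q·(S₀ − S)·θ_c, so V = 0.520 × 22.2 × (832 − 6.64) × 16.8 / 2600 = 61.57 m³.

V ≈ 61.6 m³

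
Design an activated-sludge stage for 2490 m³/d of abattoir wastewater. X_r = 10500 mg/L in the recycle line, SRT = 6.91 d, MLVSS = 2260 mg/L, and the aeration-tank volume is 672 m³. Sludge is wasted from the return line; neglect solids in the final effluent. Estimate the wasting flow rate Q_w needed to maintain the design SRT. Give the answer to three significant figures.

θ_c = V·X/(Q_w·X_r) when wasting from the recycle, so Q_w = V·X/(θ_c·X_r) = 672.0 × 2260 / (6.91 × 10500) = 20.93 m³/d.

Q_w ≈ 20.9 m³/d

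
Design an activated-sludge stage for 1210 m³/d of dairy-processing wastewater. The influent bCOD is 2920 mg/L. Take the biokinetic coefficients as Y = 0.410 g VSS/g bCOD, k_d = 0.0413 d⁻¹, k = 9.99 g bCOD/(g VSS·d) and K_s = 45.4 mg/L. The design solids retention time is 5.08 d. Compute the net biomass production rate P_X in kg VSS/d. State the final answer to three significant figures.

From the Monod/SRT balance for a CMAS, S = K_s·(1+k_d θ_c)/[θ_c·(Y k − k_d) − 1] = 45.4 × (1 + 0.0413 × 5.08) / [5.08 × (0.410 × 9.99 − 0.0413) − 1] = 54.93 / 19.60 = 2.803 mg/L.
Observed yield with endogenous decay: Y_obs = Y / (1 + k_d·θ_c) = 0.410 / (1 + 0.0413 × 5.08) = 0.410 / 1.210 = 0.3389 g VSS/g bCOD.
ΔS = 2920 − 2.80 = 2917 mg/L, so the substrate removal rate is 1210 × 2917/1000 = 3530 kg bCOD/d.
P_X = Y_obs · Q(S₀ − S) = 0.3389 × 3530 = 1196 kg VSS/d.

P_X ≈ 1200 kg VSS/d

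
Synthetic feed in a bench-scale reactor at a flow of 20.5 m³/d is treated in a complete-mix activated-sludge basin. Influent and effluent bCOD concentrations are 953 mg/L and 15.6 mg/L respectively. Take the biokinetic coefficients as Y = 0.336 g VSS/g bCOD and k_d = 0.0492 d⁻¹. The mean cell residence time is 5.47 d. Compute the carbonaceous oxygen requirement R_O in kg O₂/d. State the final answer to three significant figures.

R_O ≈ 12.0 kg O₂/d

The observed yield is Y_obs = Y/(1 + k_d·θ_c) = 0.336 / (1 + 0.0492 × 5.47) = 0.336 / 1.269 = 0.2647 g VSS per g bCOD removed.
Mass of bCOD removed per day: Q(S₀ − S) = 20.5 × 937.4 g/m³ = 19.22 kg/d.
P_X = Y_obs·Q·(S₀ − S) = 0.2647 × 19.22 = 5.088 kg VSS/d.
R_O = Q·(S₀ − S) − 1.42·P_X = 19.22 − 1.42 × 5.088 = 11.99 kg O₂/d.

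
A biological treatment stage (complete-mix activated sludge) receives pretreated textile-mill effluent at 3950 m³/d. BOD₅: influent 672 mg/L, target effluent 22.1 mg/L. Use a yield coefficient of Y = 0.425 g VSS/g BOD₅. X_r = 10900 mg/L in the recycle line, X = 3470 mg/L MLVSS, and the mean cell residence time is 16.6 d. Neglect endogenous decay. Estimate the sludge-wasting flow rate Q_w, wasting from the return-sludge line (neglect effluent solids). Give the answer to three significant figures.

Q_w ≈ 100 m³/d

Biomass mass balance (decay neglected): V·X = Y·Q·(S₀ − S)·θ_c, so V = 0.425 × 3950 × (672 − 22.1) × 16.6 / 3470 = 5219 m³.
Wasting from the return line (neglecting effluent solids): Q_w = V·X / (θ_c·X_r) = 5219 × 3470 / (16.6 × 10900) = 100.1 m³/d.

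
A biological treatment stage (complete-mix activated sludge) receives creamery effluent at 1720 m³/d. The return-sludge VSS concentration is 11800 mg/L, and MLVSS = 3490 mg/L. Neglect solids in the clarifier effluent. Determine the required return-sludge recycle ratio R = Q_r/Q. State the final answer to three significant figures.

R = Q_r/Q = X/(X_r − X) = 3490 / (11800 − 3490) = 0.4200.

R ≈ 0.420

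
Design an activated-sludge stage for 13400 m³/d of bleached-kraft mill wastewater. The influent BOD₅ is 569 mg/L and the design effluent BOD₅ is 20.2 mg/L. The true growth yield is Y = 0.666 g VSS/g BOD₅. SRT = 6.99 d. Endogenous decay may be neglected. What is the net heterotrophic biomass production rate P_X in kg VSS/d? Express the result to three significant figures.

P_X ≈ 4900 kg VSS/d

Since k_d ≈ 0, Y_obs = Y = 0.666 g VSS/g BOD₅.
Q·(S₀ − S) = 13400 × (569 − 20.2) × 10⁻³ = 7354 kg/d removed.
P_X = Y_obs · Q(S₀ − S) = 0.6660 × 7354 = 4898 kg VSS/d.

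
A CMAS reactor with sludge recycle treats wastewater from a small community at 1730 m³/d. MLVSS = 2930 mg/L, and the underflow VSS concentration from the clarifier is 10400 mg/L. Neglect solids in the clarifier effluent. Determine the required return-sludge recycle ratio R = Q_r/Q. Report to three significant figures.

R ≈ 0.392

Mass balance around the secondary clarifier (neglecting effluent solids): R = X / (X_r − X) = 2930 / (10400 − 2930) = 0.3922.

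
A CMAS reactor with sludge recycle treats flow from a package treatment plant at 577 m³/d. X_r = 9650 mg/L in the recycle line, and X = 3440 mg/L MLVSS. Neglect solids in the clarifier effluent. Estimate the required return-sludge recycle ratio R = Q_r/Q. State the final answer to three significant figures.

R = Q_r/Q = X/(X_r − X) = 3440 / (9650 − 3440) = 0.5539.

R ≈ 0.554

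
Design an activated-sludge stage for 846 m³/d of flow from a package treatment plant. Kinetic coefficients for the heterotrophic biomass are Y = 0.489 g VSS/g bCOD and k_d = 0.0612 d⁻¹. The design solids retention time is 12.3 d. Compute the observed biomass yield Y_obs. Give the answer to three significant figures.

Correct the yield for decay: Y_obs = Y/(1 + k_d θ_c) = 0.489 / (1 + 0.0612 × 12.3) = 0.489 / 1.753 = 0.2790.

Y_obs ≈ 0.279 g VSS/g bCOD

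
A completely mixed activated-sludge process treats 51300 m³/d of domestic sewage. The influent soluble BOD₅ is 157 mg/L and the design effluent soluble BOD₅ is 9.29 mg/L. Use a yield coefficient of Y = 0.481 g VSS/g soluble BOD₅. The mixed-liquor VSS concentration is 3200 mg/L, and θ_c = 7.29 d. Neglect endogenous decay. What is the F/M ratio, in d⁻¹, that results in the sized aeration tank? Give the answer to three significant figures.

V·X = Y·Q·ΔS·θ_c gives V = 0.481 × 51300 × (157 − 9.29) × 7.29 / 3200 = 8303 m³.
F/M = Q·S₀ / (V·X) = 51300 × 157 / (8303 × 3200) = 0.3031 g soluble BOD₅·(g VSS·d)⁻¹.

F/M ≈ 0.303 d⁻¹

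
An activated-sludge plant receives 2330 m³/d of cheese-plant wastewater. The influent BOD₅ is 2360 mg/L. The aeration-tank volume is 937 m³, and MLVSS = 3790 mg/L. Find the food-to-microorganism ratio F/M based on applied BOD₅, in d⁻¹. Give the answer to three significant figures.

F/M ≈ 1.55 d⁻¹

Food-to-microorganism ratio F/M = Q S₀ / (V X) = 2330 × 2360 / (937.0 × 3790) = 1.548 d⁻¹.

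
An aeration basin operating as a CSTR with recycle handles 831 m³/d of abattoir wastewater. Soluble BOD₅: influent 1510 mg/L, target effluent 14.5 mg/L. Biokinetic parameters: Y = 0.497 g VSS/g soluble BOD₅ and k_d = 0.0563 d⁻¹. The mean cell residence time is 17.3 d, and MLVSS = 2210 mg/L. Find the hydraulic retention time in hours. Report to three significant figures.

τ ≈ 70.7 h

From the SRT design equation V = Y Q (S₀−S) θ_c / [X (1 + k_d θ_c)] = 0.497 × 831 × (1510 − 14.5) × 17.3 / [2210 × (1 + 0.0563 × 17.3)] = 1.07×10^7 / 4363 = 2449 m³.
HRT = V/Q = 2449 m³ / 831 m³·d⁻¹ = 2.947 d × 24 = 70.74 h.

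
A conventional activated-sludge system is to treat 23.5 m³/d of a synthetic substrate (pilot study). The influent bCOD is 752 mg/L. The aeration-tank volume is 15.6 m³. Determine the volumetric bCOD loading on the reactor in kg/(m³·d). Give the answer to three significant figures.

Applied bCOD load per unit volume = Q·S₀/V = (23.5 × 752/1000)/15.60 = 1.133 kg bCOD·m⁻³·d⁻¹.

L_v ≈ 1.13 kg bCOD/(m³·d)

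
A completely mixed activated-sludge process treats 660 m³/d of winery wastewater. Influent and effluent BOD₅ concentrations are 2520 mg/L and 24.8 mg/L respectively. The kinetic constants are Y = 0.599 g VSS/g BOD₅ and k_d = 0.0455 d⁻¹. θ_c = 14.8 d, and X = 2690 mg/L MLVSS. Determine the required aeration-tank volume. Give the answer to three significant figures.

V ≈ 3240 m³

Steady-state biomass mass balance: V·X·(1 + k_d·θ_c) = Y·Q·(S₀ − S)·θ_c, so V = 0.599 × 660 × (2520 − 24.8) × 14.8 / [2690 × (1 + 0.0455 × 14.8)] = 1.46×10^7 / 4501 = 3243 m³.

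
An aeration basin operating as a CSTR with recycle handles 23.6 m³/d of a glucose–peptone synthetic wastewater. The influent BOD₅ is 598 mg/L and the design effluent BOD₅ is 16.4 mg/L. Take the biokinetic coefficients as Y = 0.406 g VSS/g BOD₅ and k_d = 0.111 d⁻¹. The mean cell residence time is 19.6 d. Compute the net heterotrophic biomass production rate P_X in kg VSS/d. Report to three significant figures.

The observed yield is Y_obs = Y/(1 + k_d·θ_c) = 0.406 / (1 + 0.111 × 19.6) = 0.406 / 3.176 = 0.1278 g VSS per g BOD₅ removed.
Q·(S₀ − S) = 23.6 × (598 − 16.4) × 10⁻³ = 13.73 kg/d removed.
Biomass produced: P_X = Y_obs·Q·ΔS = 0.1278 × 13.73 ≈ 1.755 kg VSS/d.

P_X ≈ 1.75 kg VSS/d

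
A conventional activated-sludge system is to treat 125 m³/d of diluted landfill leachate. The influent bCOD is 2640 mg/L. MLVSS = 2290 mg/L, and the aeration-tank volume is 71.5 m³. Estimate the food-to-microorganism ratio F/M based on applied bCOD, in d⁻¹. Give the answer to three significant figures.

F/M ≈ 2.02 d⁻¹

F/M = applied load / biomass = Q·S₀/(V·X) = 125 × 2640 / (71.50 × 2290) = 2.015 d⁻¹.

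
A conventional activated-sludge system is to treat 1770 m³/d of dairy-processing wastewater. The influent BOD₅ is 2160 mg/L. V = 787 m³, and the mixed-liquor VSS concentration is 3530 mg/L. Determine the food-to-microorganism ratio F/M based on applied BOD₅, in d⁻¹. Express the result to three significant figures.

Food-to-microorganism ratio F/M = Q S₀ / (V X) = 1770 × 2160 / (787.0 × 3530) = 1.376 d⁻¹.

F/M ≈ 1.38 d⁻¹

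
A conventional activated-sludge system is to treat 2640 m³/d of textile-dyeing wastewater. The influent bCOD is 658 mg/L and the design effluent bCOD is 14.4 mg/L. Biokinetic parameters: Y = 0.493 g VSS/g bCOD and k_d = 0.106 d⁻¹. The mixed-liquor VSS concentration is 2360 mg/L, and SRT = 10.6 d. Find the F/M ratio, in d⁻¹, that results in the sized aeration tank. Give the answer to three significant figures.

From the SRT design equation V = Y Q (S₀−S) θ_c / [X (1 + k_d θ_c)] = 0.493 × 2640 × (658 − 14.4) × 10.6 / [2360 × (1 + 0.106 × 10.6)] = 8.88×10^6 / 5012 = 1772 m³.
F/M = applied load / biomass = Q·S₀/(V·X) = 2640 × 658 / (1772 × 2360) = 0.4155 d⁻¹.

F/M ≈ 0.415 d⁻¹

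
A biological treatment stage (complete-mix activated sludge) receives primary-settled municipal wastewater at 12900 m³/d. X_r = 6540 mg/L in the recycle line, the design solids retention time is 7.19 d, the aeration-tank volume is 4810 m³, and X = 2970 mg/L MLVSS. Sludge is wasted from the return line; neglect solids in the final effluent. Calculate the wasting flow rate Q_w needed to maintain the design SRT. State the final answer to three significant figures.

Wasting from the return line (neglecting effluent solids): Q_w = V·X / (θ_c·X_r) = 4810 × 2970 / (7.19 × 6540) = 303.8 m³/d.

Q_w ≈ 304 m³/d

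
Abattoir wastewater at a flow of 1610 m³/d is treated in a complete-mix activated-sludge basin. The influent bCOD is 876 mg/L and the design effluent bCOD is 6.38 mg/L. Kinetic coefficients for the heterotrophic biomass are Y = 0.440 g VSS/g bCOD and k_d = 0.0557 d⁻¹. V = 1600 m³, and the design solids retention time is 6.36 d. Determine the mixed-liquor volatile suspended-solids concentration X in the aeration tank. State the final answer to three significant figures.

X ≈ 1810 mg/L

X = Y·Q·ΔS·θ_c / [V·(1 + k_d θ_c)] = 0.440 × 1610 × (876 − 6.38) × 6.36 / [1600 × (1 + 0.0557 × 6.36)] = 1808 mg/L.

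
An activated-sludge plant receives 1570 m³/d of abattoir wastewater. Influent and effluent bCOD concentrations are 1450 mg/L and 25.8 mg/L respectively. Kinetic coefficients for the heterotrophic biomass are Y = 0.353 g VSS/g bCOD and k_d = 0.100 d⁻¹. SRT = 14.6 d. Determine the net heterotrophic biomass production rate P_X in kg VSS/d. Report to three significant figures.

P_X ≈ 321 kg VSS/d

Y_obs = Y / (1 + k_d θ_c) = 0.353 / (1 + 0.100 × 14.6) = 0.353 / 2.460 = 0.1435.
Substrate removed = Q·(S₀ − S) = 1570 m³/d × (1450 − 25.8) g/m³ = 2.24×10^6 g/d = 2236 kg/d.
Biomass produced: P_X = Y_obs·Q·ΔS = 0.1435 × 2236 ≈ 320.9 kg VSS/d.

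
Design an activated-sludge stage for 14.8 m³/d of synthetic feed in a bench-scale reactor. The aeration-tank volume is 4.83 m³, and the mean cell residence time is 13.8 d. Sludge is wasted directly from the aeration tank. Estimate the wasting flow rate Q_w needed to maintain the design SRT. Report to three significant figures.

Q_w ≈ 0.350 m³/d

Wasting from the aeration tank: Q_w = V / θ_c = 4.830 / 13.8 = 0.3500 m³/d.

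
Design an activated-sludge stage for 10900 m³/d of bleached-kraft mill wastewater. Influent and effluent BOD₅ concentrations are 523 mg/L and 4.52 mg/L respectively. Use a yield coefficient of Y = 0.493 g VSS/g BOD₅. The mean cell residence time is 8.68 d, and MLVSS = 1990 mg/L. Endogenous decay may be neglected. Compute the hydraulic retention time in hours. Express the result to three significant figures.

With k_d = 0 the design equation reduces to V = Y Q (S₀−S) θ_c / X = 0.493 × 10900 × (523 − 4.52) × 8.68 / 1990 = 12153 m³.
Hydraulic retention time τ = V/Q = 12153 / 10900 = 1.115 d = 26.76 h.

τ ≈ 26.8 h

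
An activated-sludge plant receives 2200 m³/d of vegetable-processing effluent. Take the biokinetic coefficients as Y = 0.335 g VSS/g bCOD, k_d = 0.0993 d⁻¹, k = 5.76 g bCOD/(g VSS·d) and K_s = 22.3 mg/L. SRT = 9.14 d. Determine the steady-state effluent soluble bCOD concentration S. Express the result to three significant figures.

S ≈ 2.70 mg/L

For a completely mixed reactor with recycle the Lawrence–McCarty relation gives S = K_s·(1 + k_d·θ_c) / [θ_c·(Y·k − k_d) − 1] = 22.3 × (1 + 0.0993 × 9.14) / [9.14 × (0.335 × 5.76 − 0.0993) − 1] = 42.54 / 15.73 = 2.705 mg/L.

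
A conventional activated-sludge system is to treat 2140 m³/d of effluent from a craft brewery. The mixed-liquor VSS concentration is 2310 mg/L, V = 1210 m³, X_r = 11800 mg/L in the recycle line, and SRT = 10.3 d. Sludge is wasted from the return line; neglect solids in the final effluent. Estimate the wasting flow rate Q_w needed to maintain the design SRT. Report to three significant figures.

Q_w = (V·X)/(θ_c X_r) = 1210 × 2310 / (10.3 × 11800) = 23.00 m³/d.

Q_w ≈ 23.0 m³/d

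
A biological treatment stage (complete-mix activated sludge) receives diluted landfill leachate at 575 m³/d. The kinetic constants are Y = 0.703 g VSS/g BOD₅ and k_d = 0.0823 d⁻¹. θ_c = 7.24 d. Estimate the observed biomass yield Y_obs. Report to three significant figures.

Y_obs ≈ 0.441 g VSS/g BOD₅

Observed yield with endogenous decay: Y_obs = Y / (1 + k_d·θ_c) = 0.703 / (1 + 0.0823 × 7.24) = 0.703 / 1.596 = 0.4405 g VSS/g BOD₅.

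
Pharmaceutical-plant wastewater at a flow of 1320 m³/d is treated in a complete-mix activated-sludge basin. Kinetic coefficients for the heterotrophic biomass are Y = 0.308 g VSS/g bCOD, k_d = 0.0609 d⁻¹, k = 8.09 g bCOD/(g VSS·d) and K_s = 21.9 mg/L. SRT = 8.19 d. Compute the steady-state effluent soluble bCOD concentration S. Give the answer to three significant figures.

For a completely mixed reactor with recycle the Lawrence–McCarty relation gives S = K_s·(1 + k_d·θ_c) / [θ_c·(Y·k − k_d) − 1] = 21.9 × (1 + 0.0609 × 8.19) / [8.19 × (0.308 × 8.09 − 0.0609) − 1] = 32.82 / 18.91 = 1.736 mg/L.

S ≈ 1.74 mg/L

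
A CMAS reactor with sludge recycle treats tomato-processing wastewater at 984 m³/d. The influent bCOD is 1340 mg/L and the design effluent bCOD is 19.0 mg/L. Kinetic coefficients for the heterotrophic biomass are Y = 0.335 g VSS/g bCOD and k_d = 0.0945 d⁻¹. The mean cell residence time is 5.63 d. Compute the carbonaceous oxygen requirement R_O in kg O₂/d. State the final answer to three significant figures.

Correct the yield for decay: Y_obs = Y/(1 + k_d θ_c) = 0.335 / (1 + 0.0945 × 5.63) = 0.335 / 1.532 = 0.2187.
Mass of bCOD removed per day: Q(S₀ − S) = 984 × 1321 g/m³ = 1300 kg/d.
P_X = Y_obs·Q·(S₀ − S) = 0.2187 × 1300 = 284.2 kg VSS/d.
R_O = Q·(S₀ − S) − 1.42·P_X = 1300 − 1.42 × 284.2 = 896.3 kg O₂/d.

R_O ≈ 896 kg O₂/d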